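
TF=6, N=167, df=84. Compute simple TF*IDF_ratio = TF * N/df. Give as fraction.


TF * (N/df)
= 6 * (167/84)
= 6 * 167/84
= 167/14

167/14


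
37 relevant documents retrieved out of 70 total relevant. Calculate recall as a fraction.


Recall = retrieved_relevant / total_relevant
= 37 / 70
= 37 / (37 + 33)
= 37/70

37/70


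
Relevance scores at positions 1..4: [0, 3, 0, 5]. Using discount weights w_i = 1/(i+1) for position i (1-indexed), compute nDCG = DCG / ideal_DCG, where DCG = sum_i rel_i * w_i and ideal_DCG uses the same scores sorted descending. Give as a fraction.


Position discount weights w_i = 1/(i+1) for i=1..4:
Weights = [1/2, 1/3, 1/4, 1/5]
Actual relevance: [0, 3, 0, 5]
DCG = 0/2 + 3/3 + 0/4 + 5/5 = 2
Ideal relevance (sorted desc): [5, 3, 0, 0]
Ideal DCG = 5/2 + 3/3 + 0/4 + 0/5 = 7/2
nDCG = DCG / ideal_DCG = 2 / 7/2 = 4/7

4/7


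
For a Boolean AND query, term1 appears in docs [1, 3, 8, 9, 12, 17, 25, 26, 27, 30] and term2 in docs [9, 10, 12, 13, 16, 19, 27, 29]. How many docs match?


Boolean AND: find intersection of posting lists
term1 docs: [1, 3, 8, 9, 12, 17, 25, 26, 27, 30]
term2 docs: [9, 10, 12, 13, 16, 19, 27, 29]
Intersection: [9, 12, 27]
|intersection| = 3

3


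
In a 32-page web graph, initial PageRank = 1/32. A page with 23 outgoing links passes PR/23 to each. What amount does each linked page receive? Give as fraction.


Initial PR = 1/32 = 1/32
Outlinks = 23
Contribution per link = PR / outlinks
= 1/32 / 23
= 1/736

1/736


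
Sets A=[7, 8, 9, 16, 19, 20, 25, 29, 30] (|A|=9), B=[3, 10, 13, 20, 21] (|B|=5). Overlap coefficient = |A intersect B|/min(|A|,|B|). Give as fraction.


A intersect B = [20]
|A intersect B| = 1
min(|A|, |B|) = min(9, 5) = 5
Overlap = 1 / 5 = 1/5

1/5


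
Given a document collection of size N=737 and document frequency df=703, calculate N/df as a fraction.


IDF ratio = N / df
= 737 / 703
= 737/703

737/703


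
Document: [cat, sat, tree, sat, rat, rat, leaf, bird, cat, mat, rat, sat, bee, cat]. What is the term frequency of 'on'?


Document has 14 words
Scanning for 'on':
Term not found in document
Count = 0

0


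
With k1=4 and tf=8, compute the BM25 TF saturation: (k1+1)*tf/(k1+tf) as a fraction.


BM25 TF component = (k1+1)*tf / (k1+tf)
k1 = 4, tf = 8
Numerator = (4+1)*8 = 40
Denominator = 4 + 8 = 12
= 40/12 = 10/3

10/3


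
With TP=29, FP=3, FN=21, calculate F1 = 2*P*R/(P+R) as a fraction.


F1 = 2 * P * R / (P + R)
P = TP/(TP+FP) = 29/32 = 29/32
R = TP/(TP+FN) = 29/50 = 29/50
2 * P * R = 2 * 29/32 * 29/50 = 841/800
P + R = 29/32 + 29/50 = 1189/800
F1 = 841/800 / 1189/800 = 29/41

29/41


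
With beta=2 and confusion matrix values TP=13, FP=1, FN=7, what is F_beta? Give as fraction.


P = TP/(TP+FP) = 13/14 = 13/14
R = TP/(TP+FN) = 13/20 = 13/20
beta^2 = 2^2 = 4
(1 + beta^2) = 5
Numerator = (1+beta^2)*P*R = 169/56
Denominator = beta^2*P + R = 26/7 + 13/20 = 611/140
F_beta = 65/94

65/94


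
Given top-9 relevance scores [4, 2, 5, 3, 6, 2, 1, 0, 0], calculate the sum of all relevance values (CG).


Cumulative Gain = sum of relevance scores
Position 1: rel=4, running sum=4
Position 2: rel=2, running sum=6
Position 3: rel=5, running sum=11
Position 4: rel=3, running sum=14
Position 5: rel=6, running sum=20
Position 6: rel=2, running sum=22
Position 7: rel=1, running sum=23
Position 8: rel=0, running sum=23
Position 9: rel=0, running sum=23
CG = 23

23


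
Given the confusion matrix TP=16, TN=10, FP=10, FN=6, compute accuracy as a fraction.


Accuracy = (TP + TN) / (TP + TN + FP + FN)
TP + TN = 16 + 10 = 26
Total = 16 + 10 + 10 + 6 = 42
Accuracy = 26 / 42 = 13/21

13/21


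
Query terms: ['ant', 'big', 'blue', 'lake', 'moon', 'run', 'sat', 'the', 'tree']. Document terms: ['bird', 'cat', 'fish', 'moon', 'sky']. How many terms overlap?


Query terms: ['ant', 'big', 'blue', 'lake', 'moon', 'run', 'sat', 'the', 'tree']
Document terms: ['bird', 'cat', 'fish', 'moon', 'sky']
Common terms: ['moon']
Overlap count = 1

1


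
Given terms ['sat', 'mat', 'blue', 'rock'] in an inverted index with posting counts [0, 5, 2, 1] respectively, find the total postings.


Summing posting list sizes:
'sat': 0 postings
'mat': 5 postings
'blue': 2 postings
'rock': 1 postings
Total = 0 + 5 + 2 + 1 = 8

8


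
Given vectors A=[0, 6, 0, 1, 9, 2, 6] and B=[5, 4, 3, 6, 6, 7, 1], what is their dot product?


Dot product = sum of element-wise products
A[0]*B[0] = 0*5 = 0
A[1]*B[1] = 6*4 = 24
A[2]*B[2] = 0*3 = 0
A[3]*B[3] = 1*6 = 6
A[4]*B[4] = 9*6 = 54
A[5]*B[5] = 2*7 = 14
A[6]*B[6] = 6*1 = 6
Sum = 0 + 24 + 0 + 6 + 54 + 14 + 6 = 104

104


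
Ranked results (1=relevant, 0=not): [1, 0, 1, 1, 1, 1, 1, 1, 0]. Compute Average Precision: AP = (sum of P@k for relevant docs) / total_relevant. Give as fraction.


Computing P@k for each relevant position:
Position 1: relevant, P@1 = 1/1 = 1
Position 2: not relevant
Position 3: relevant, P@3 = 2/3 = 2/3
Position 4: relevant, P@4 = 3/4 = 3/4
Position 5: relevant, P@5 = 4/5 = 4/5
Position 6: relevant, P@6 = 5/6 = 5/6
Position 7: relevant, P@7 = 6/7 = 6/7
Position 8: relevant, P@8 = 7/8 = 7/8
Position 9: not relevant
Sum of P@k = 1 + 2/3 + 3/4 + 4/5 + 5/6 + 6/7 + 7/8 = 1619/280
AP = 1619/280 / 7 = 1619/1960

1619/1960


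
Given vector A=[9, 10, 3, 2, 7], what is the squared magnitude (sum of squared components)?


|A|^2 = sum of squared components
A[0]^2 = 9^2 = 81
A[1]^2 = 10^2 = 100
A[2]^2 = 3^2 = 9
A[3]^2 = 2^2 = 4
A[4]^2 = 7^2 = 49
Sum = 81 + 100 + 9 + 4 + 49 = 243

243


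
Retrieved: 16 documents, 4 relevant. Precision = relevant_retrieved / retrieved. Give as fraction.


Precision = relevant_retrieved / total_retrieved
= 4 / 16
= 4 / (4 + 12)
= 1/4

1/4


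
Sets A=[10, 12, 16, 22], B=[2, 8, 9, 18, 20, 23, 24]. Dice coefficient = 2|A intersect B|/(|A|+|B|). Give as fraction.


A intersect B = []
|A intersect B| = 0
|A| = 4, |B| = 7
Dice = 2*0 / (4+7)
= 0 / 11 = 0

0


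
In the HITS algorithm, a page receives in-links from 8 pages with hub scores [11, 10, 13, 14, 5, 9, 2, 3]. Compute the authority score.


Authority = sum of hub scores of in-linkers
In-link 1: hub score = 11
In-link 2: hub score = 10
In-link 3: hub score = 13
In-link 4: hub score = 14
In-link 5: hub score = 5
In-link 6: hub score = 9
In-link 7: hub score = 2
In-link 8: hub score = 3
Authority = 11 + 10 + 13 + 14 + 5 + 9 + 2 + 3 = 67

67


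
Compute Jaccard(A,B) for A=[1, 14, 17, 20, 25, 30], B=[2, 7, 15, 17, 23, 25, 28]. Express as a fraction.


A intersect B = [17, 25]
|A intersect B| = 2
A union B = [1, 2, 7, 14, 15, 17, 20, 23, 25, 28, 30]
|A union B| = 11
Jaccard = 2/11 = 2/11

2/11


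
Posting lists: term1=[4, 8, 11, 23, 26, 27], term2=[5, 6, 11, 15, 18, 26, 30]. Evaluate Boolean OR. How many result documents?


Boolean OR: find union of posting lists
term1 docs: [4, 8, 11, 23, 26, 27]
term2 docs: [5, 6, 11, 15, 18, 26, 30]
Union: [4, 5, 6, 8, 11, 15, 18, 23, 26, 27, 30]
|union| = 11

11


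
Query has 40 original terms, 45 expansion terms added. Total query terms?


Original terms: 40
Expansion terms: 45
Total = 40 + 45 = 85

85


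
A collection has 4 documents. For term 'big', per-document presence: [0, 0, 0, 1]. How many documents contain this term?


Checking each document for 'big':
Doc 1: absent
Doc 2: absent
Doc 3: absent
Doc 4: present
df = sum of presences = 0 + 0 + 0 + 1 = 1

1


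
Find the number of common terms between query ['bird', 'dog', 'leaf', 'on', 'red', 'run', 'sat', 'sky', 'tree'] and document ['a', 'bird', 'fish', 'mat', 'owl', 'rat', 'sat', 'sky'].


Query terms: ['bird', 'dog', 'leaf', 'on', 'red', 'run', 'sat', 'sky', 'tree']
Document terms: ['a', 'bird', 'fish', 'mat', 'owl', 'rat', 'sat', 'sky']
Common terms: ['bird', 'sat', 'sky']
Overlap count = 3

3


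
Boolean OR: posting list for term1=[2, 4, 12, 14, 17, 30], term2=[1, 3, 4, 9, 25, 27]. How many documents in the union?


Boolean OR: find union of posting lists
term1 docs: [2, 4, 12, 14, 17, 30]
term2 docs: [1, 3, 4, 9, 25, 27]
Union: [1, 2, 3, 4, 9, 12, 14, 17, 25, 27, 30]
|union| = 11

11


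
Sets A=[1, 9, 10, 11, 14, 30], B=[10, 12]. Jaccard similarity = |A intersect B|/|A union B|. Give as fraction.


A intersect B = [10]
|A intersect B| = 1
A union B = [1, 9, 10, 11, 12, 14, 30]
|A union B| = 7
Jaccard = 1/7 = 1/7

1/7


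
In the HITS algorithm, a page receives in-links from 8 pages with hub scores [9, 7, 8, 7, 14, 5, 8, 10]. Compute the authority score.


Authority = sum of hub scores of in-linkers
In-link 1: hub score = 9
In-link 2: hub score = 7
In-link 3: hub score = 8
In-link 4: hub score = 7
In-link 5: hub score = 14
In-link 6: hub score = 5
In-link 7: hub score = 8
In-link 8: hub score = 10
Authority = 9 + 7 + 8 + 7 + 14 + 5 + 8 + 10 = 68

68


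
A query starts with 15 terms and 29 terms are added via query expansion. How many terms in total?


Original terms: 15
Expansion terms: 29
Total = 15 + 29 = 44

44


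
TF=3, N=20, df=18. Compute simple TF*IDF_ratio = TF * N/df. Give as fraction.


TF * (N/df)
= 3 * (20/18)
= 3 * 10/9
= 10/3

10/3


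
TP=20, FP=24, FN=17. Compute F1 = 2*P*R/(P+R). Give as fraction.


F1 = 2 * P * R / (P + R)
P = TP/(TP+FP) = 20/44 = 5/11
R = TP/(TP+FN) = 20/37 = 20/37
2 * P * R = 2 * 5/11 * 20/37 = 200/407
P + R = 5/11 + 20/37 = 405/407
F1 = 200/407 / 405/407 = 40/81

40/81


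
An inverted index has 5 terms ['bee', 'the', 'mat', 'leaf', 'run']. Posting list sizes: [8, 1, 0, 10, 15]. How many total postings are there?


Summing posting list sizes:
'bee': 8 postings
'the': 1 postings
'mat': 0 postings
'leaf': 10 postings
'run': 15 postings
Total = 8 + 1 + 0 + 10 + 15 = 34

34


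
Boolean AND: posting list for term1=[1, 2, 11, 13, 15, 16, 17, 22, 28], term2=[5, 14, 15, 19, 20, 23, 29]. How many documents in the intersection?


Boolean AND: find intersection of posting lists
term1 docs: [1, 2, 11, 13, 15, 16, 17, 22, 28]
term2 docs: [5, 14, 15, 19, 20, 23, 29]
Intersection: [15]
|intersection| = 1

1


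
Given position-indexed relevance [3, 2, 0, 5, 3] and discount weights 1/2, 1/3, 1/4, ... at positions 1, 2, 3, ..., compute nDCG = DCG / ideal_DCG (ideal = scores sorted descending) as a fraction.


Position discount weights w_i = 1/(i+1) for i=1..5:
Weights = [1/2, 1/3, 1/4, 1/5, 1/6]
Actual relevance: [3, 2, 0, 5, 3]
DCG = 3/2 + 2/3 + 0/4 + 5/5 + 3/6 = 11/3
Ideal relevance (sorted desc): [5, 3, 3, 2, 0]
Ideal DCG = 5/2 + 3/3 + 3/4 + 2/5 + 0/6 = 93/20
nDCG = DCG / ideal_DCG = 11/3 / 93/20 = 220/279

220/279


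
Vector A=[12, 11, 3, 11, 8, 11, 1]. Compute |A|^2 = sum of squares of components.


|A|^2 = sum of squared components
A[0]^2 = 12^2 = 144
A[1]^2 = 11^2 = 121
A[2]^2 = 3^2 = 9
A[3]^2 = 11^2 = 121
A[4]^2 = 8^2 = 64
A[5]^2 = 11^2 = 121
A[6]^2 = 1^2 = 1
Sum = 144 + 121 + 9 + 121 + 64 + 121 + 1 = 581

581


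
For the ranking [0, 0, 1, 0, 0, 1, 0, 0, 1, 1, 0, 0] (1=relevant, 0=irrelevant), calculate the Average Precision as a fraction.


Computing P@k for each relevant position:
Position 1: not relevant
Position 2: not relevant
Position 3: relevant, P@3 = 1/3 = 1/3
Position 4: not relevant
Position 5: not relevant
Position 6: relevant, P@6 = 2/6 = 1/3
Position 7: not relevant
Position 8: not relevant
Position 9: relevant, P@9 = 3/9 = 1/3
Position 10: relevant, P@10 = 4/10 = 2/5
Position 11: not relevant
Position 12: not relevant
Sum of P@k = 1/3 + 1/3 + 1/3 + 2/5 = 7/5
AP = 7/5 / 4 = 7/20

7/20


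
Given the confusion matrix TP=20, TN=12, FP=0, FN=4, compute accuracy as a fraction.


Accuracy = (TP + TN) / (TP + TN + FP + FN)
TP + TN = 20 + 12 = 32
Total = 20 + 12 + 0 + 4 = 36
Accuracy = 32 / 36 = 8/9

8/9


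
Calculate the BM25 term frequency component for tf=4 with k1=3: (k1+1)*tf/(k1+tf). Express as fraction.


BM25 TF component = (k1+1)*tf / (k1+tf)
k1 = 3, tf = 4
Numerator = (3+1)*4 = 16
Denominator = 3 + 4 = 7
= 16/7 = 16/7

16/7


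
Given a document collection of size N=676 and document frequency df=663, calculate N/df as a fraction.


IDF ratio = N / df
= 676 / 663
= 52/51

52/51


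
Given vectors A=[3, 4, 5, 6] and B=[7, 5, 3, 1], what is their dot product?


Dot product = sum of element-wise products
A[0]*B[0] = 3*7 = 21
A[1]*B[1] = 4*5 = 20
A[2]*B[2] = 5*3 = 15
A[3]*B[3] = 6*1 = 6
Sum = 21 + 20 + 15 + 6 = 62

62


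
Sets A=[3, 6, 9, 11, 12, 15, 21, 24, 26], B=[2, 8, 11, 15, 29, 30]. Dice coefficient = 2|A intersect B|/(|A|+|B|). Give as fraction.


A intersect B = [11, 15]
|A intersect B| = 2
|A| = 9, |B| = 6
Dice = 2*2 / (9+6)
= 4 / 15 = 4/15

4/15


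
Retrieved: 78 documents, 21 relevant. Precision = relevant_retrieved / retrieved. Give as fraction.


Precision = relevant_retrieved / total_retrieved
= 21 / 78
= 21 / (21 + 57)
= 7/26

7/26


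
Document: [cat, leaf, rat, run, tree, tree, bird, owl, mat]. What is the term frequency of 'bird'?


Document has 9 words
Scanning for 'bird':
Found at positions: [6]
Count = 1

1


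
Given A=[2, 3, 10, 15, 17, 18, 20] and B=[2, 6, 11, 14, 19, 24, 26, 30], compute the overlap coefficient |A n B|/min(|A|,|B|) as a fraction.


A intersect B = [2]
|A intersect B| = 1
min(|A|, |B|) = min(7, 8) = 7
Overlap = 1 / 7 = 1/7

1/7


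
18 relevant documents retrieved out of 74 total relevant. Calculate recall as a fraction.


Recall = retrieved_relevant / total_relevant
= 18 / 74
= 18 / (18 + 56)
= 9/37

9/37


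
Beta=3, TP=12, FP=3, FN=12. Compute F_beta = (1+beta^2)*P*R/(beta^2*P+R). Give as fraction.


P = TP/(TP+FP) = 12/15 = 4/5
R = TP/(TP+FN) = 12/24 = 1/2
beta^2 = 3^2 = 9
(1 + beta^2) = 10
Numerator = (1+beta^2)*P*R = 4
Denominator = beta^2*P + R = 36/5 + 1/2 = 77/10
F_beta = 40/77

40/77


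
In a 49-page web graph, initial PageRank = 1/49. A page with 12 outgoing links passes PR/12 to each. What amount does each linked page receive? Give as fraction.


Initial PR = 1/49 = 1/49
Outlinks = 12
Contribution per link = PR / outlinks
= 1/49 / 12
= 1/588

1/588


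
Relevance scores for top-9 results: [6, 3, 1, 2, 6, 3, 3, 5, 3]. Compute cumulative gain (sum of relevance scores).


Cumulative Gain = sum of relevance scores
Position 1: rel=6, running sum=6
Position 2: rel=3, running sum=9
Position 3: rel=1, running sum=10
Position 4: rel=2, running sum=12
Position 5: rel=6, running sum=18
Position 6: rel=3, running sum=21
Position 7: rel=3, running sum=24
Position 8: rel=5, running sum=29
Position 9: rel=3, running sum=32
CG = 32

32


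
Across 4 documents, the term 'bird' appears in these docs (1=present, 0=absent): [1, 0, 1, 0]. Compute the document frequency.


Checking each document for 'bird':
Doc 1: present
Doc 2: absent
Doc 3: present
Doc 4: absent
df = sum of presences = 1 + 0 + 1 + 0 = 2

2


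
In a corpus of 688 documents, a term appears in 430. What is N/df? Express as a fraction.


IDF ratio = N / df
= 688 / 430
= 8/5

8/5


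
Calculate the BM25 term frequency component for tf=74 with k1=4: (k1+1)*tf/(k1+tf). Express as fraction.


BM25 TF component = (k1+1)*tf / (k1+tf)
k1 = 4, tf = 74
Numerator = (4+1)*74 = 370
Denominator = 4 + 74 = 78
= 370/78 = 185/39

185/39


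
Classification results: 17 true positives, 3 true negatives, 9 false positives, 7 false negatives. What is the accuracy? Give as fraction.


Accuracy = (TP + TN) / (TP + TN + FP + FN)
TP + TN = 17 + 3 = 20
Total = 17 + 3 + 9 + 7 = 36
Accuracy = 20 / 36 = 5/9

5/9


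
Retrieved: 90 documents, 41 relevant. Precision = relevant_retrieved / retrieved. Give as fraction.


Precision = relevant_retrieved / total_retrieved
= 41 / 90
= 41 / (41 + 49)
= 41/90

41/90


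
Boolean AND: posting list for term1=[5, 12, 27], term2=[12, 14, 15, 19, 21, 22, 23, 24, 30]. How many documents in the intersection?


Boolean AND: find intersection of posting lists
term1 docs: [5, 12, 27]
term2 docs: [12, 14, 15, 19, 21, 22, 23, 24, 30]
Intersection: [12]
|intersection| = 1

1


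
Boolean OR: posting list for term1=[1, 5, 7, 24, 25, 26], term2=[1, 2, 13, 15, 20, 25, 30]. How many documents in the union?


Boolean OR: find union of posting lists
term1 docs: [1, 5, 7, 24, 25, 26]
term2 docs: [1, 2, 13, 15, 20, 25, 30]
Union: [1, 2, 5, 7, 13, 15, 20, 24, 25, 26, 30]
|union| = 11

11


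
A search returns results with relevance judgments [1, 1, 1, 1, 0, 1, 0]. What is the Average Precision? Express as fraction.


Computing P@k for each relevant position:
Position 1: relevant, P@1 = 1/1 = 1
Position 2: relevant, P@2 = 2/2 = 1
Position 3: relevant, P@3 = 3/3 = 1
Position 4: relevant, P@4 = 4/4 = 1
Position 5: not relevant
Position 6: relevant, P@6 = 5/6 = 5/6
Position 7: not relevant
Sum of P@k = 1 + 1 + 1 + 1 + 5/6 = 29/6
AP = 29/6 / 5 = 29/30

29/30


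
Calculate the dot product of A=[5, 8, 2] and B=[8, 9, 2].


Dot product = sum of element-wise products
A[0]*B[0] = 5*8 = 40
A[1]*B[1] = 8*9 = 72
A[2]*B[2] = 2*2 = 4
Sum = 40 + 72 + 4 = 116

116


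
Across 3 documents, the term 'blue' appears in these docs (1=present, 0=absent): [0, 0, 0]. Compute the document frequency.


Checking each document for 'blue':
Doc 1: absent
Doc 2: absent
Doc 3: absent
df = sum of presences = 0 + 0 + 0 = 0

0


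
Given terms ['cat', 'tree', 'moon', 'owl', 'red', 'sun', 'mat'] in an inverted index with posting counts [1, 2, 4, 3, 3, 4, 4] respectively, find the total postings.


Summing posting list sizes:
'cat': 1 postings
'tree': 2 postings
'moon': 4 postings
'owl': 3 postings
'red': 3 postings
'sun': 4 postings
'mat': 4 postings
Total = 1 + 2 + 4 + 3 + 3 + 4 + 4 = 21

21


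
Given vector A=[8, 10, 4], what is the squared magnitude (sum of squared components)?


|A|^2 = sum of squared components
A[0]^2 = 8^2 = 64
A[1]^2 = 10^2 = 100
A[2]^2 = 4^2 = 16
Sum = 64 + 100 + 16 = 180

180


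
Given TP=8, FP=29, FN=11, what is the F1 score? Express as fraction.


F1 = 2 * P * R / (P + R)
P = TP/(TP+FP) = 8/37 = 8/37
R = TP/(TP+FN) = 8/19 = 8/19
2 * P * R = 2 * 8/37 * 8/19 = 128/703
P + R = 8/37 + 8/19 = 448/703
F1 = 128/703 / 448/703 = 2/7

2/7


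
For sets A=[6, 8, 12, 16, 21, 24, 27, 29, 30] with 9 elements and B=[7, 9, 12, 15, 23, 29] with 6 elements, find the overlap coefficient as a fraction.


A intersect B = [12, 29]
|A intersect B| = 2
min(|A|, |B|) = min(9, 6) = 6
Overlap = 2 / 6 = 1/3

1/3


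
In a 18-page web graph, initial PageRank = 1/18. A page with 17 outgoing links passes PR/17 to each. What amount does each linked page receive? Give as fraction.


Initial PR = 1/18 = 1/18
Outlinks = 17
Contribution per link = PR / outlinks
= 1/18 / 17
= 1/306

1/306


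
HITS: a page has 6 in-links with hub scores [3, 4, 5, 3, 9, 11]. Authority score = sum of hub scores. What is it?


Authority = sum of hub scores of in-linkers
In-link 1: hub score = 3
In-link 2: hub score = 4
In-link 3: hub score = 5
In-link 4: hub score = 3
In-link 5: hub score = 9
In-link 6: hub score = 11
Authority = 3 + 4 + 5 + 3 + 9 + 11 = 35

35


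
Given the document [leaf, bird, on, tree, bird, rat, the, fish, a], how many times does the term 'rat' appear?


Document has 9 words
Scanning for 'rat':
Found at positions: [5]
Count = 1

1


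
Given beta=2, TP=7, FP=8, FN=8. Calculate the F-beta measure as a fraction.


P = TP/(TP+FP) = 7/15 = 7/15
R = TP/(TP+FN) = 7/15 = 7/15
beta^2 = 2^2 = 4
(1 + beta^2) = 5
Numerator = (1+beta^2)*P*R = 49/45
Denominator = beta^2*P + R = 28/15 + 7/15 = 7/3
F_beta = 7/15

7/15


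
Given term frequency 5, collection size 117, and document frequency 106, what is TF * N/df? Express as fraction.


TF * (N/df)
= 5 * (117/106)
= 5 * 117/106
= 585/106

585/106


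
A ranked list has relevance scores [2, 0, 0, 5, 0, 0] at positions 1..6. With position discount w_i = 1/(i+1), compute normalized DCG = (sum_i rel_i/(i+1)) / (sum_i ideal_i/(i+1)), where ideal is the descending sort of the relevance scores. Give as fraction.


Position discount weights w_i = 1/(i+1) for i=1..6:
Weights = [1/2, 1/3, 1/4, 1/5, 1/6, 1/7]
Actual relevance: [2, 0, 0, 5, 0, 0]
DCG = 2/2 + 0/3 + 0/4 + 5/5 + 0/6 + 0/7 = 2
Ideal relevance (sorted desc): [5, 2, 0, 0, 0, 0]
Ideal DCG = 5/2 + 2/3 + 0/4 + 0/5 + 0/6 + 0/7 = 19/6
nDCG = DCG / ideal_DCG = 2 / 19/6 = 12/19

12/19


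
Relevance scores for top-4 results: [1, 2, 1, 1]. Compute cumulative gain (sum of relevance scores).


Cumulative Gain = sum of relevance scores
Position 1: rel=1, running sum=1
Position 2: rel=2, running sum=3
Position 3: rel=1, running sum=4
Position 4: rel=1, running sum=5
CG = 5

5


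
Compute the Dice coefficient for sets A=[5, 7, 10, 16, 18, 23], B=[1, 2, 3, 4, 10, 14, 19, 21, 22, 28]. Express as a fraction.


A intersect B = [10]
|A intersect B| = 1
|A| = 6, |B| = 10
Dice = 2*1 / (6+10)
= 2 / 16 = 1/8

1/8


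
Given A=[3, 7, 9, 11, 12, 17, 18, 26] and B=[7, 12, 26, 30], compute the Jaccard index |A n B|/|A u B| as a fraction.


A intersect B = [7, 12, 26]
|A intersect B| = 3
A union B = [3, 7, 9, 11, 12, 17, 18, 26, 30]
|A union B| = 9
Jaccard = 3/9 = 1/3

1/3


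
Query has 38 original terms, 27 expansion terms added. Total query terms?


Original terms: 38
Expansion terms: 27
Total = 38 + 27 = 65

65


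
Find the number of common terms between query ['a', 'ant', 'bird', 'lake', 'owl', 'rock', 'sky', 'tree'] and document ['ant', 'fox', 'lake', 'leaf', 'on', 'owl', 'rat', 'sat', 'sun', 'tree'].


Query terms: ['a', 'ant', 'bird', 'lake', 'owl', 'rock', 'sky', 'tree']
Document terms: ['ant', 'fox', 'lake', 'leaf', 'on', 'owl', 'rat', 'sat', 'sun', 'tree']
Common terms: ['ant', 'lake', 'owl', 'tree']
Overlap count = 4

4


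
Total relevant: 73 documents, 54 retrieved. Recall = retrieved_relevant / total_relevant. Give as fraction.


Recall = retrieved_relevant / total_relevant
= 54 / 73
= 54 / (54 + 19)
= 54/73

54/73


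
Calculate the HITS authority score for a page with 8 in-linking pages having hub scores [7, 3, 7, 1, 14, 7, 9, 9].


Authority = sum of hub scores of in-linkers
In-link 1: hub score = 7
In-link 2: hub score = 3
In-link 3: hub score = 7
In-link 4: hub score = 1
In-link 5: hub score = 14
In-link 6: hub score = 7
In-link 7: hub score = 9
In-link 8: hub score = 9
Authority = 7 + 3 + 7 + 1 + 14 + 7 + 9 + 9 = 57

57


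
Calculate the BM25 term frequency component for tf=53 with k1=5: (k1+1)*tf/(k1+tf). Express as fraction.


BM25 TF component = (k1+1)*tf / (k1+tf)
k1 = 5, tf = 53
Numerator = (5+1)*53 = 318
Denominator = 5 + 53 = 58
= 318/58 = 159/29

159/29


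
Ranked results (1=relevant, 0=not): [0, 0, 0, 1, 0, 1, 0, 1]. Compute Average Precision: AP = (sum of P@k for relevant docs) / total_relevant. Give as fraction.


Computing P@k for each relevant position:
Position 1: not relevant
Position 2: not relevant
Position 3: not relevant
Position 4: relevant, P@4 = 1/4 = 1/4
Position 5: not relevant
Position 6: relevant, P@6 = 2/6 = 1/3
Position 7: not relevant
Position 8: relevant, P@8 = 3/8 = 3/8
Sum of P@k = 1/4 + 1/3 + 3/8 = 23/24
AP = 23/24 / 3 = 23/72

23/72


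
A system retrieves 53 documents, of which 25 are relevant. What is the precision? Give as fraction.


Precision = relevant_retrieved / total_retrieved
= 25 / 53
= 25 / (25 + 28)
= 25/53

25/53


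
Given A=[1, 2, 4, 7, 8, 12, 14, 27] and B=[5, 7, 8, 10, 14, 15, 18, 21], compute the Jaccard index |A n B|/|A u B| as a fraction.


A intersect B = [7, 8, 14]
|A intersect B| = 3
A union B = [1, 2, 4, 5, 7, 8, 10, 12, 14, 15, 18, 21, 27]
|A union B| = 13
Jaccard = 3/13 = 3/13

3/13


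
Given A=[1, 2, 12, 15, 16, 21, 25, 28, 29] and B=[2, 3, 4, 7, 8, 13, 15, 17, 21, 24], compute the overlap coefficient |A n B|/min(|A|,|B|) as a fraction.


A intersect B = [2, 15, 21]
|A intersect B| = 3
min(|A|, |B|) = min(9, 10) = 9
Overlap = 3 / 9 = 1/3

1/3


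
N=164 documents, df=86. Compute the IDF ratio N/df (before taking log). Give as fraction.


IDF ratio = N / df
= 164 / 86
= 82/43

82/43


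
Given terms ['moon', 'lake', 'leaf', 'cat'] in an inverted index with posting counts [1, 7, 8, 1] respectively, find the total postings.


Summing posting list sizes:
'moon': 1 postings
'lake': 7 postings
'leaf': 8 postings
'cat': 1 postings
Total = 1 + 7 + 8 + 1 = 17

17


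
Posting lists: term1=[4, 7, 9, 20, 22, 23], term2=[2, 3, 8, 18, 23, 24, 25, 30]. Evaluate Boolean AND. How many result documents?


Boolean AND: find intersection of posting lists
term1 docs: [4, 7, 9, 20, 22, 23]
term2 docs: [2, 3, 8, 18, 23, 24, 25, 30]
Intersection: [23]
|intersection| = 1

1


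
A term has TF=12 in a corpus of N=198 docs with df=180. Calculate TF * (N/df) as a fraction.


TF * (N/df)
= 12 * (198/180)
= 12 * 11/10
= 66/5

66/5


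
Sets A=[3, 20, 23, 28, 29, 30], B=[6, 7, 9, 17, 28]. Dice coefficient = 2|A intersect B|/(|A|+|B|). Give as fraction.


A intersect B = [28]
|A intersect B| = 1
|A| = 6, |B| = 5
Dice = 2*1 / (6+5)
= 2 / 11 = 2/11

2/11


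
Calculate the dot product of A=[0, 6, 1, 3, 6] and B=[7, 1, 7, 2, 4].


Dot product = sum of element-wise products
A[0]*B[0] = 0*7 = 0
A[1]*B[1] = 6*1 = 6
A[2]*B[2] = 1*7 = 7
A[3]*B[3] = 3*2 = 6
A[4]*B[4] = 6*4 = 24
Sum = 0 + 6 + 7 + 6 + 24 = 43

43


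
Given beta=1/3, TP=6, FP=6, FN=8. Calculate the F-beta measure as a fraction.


P = TP/(TP+FP) = 6/12 = 1/2
R = TP/(TP+FN) = 6/14 = 3/7
beta^2 = 1/3^2 = 1/9
(1 + beta^2) = 10/9
Numerator = (1+beta^2)*P*R = 5/21
Denominator = beta^2*P + R = 1/18 + 3/7 = 61/126
F_beta = 30/61

30/61


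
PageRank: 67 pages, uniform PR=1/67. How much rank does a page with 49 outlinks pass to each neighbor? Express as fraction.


Initial PR = 1/67 = 1/67
Outlinks = 49
Contribution per link = PR / outlinks
= 1/67 / 49
= 1/3283

1/3283


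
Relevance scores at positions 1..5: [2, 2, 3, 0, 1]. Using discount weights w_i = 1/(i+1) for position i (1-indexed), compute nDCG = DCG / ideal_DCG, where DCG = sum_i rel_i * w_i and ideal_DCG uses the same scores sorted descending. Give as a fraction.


Position discount weights w_i = 1/(i+1) for i=1..5:
Weights = [1/2, 1/3, 1/4, 1/5, 1/6]
Actual relevance: [2, 2, 3, 0, 1]
DCG = 2/2 + 2/3 + 3/4 + 0/5 + 1/6 = 31/12
Ideal relevance (sorted desc): [3, 2, 2, 1, 0]
Ideal DCG = 3/2 + 2/3 + 2/4 + 1/5 + 0/6 = 43/15
nDCG = DCG / ideal_DCG = 31/12 / 43/15 = 155/172

155/172


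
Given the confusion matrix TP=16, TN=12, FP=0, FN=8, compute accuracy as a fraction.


Accuracy = (TP + TN) / (TP + TN + FP + FN)
TP + TN = 16 + 12 = 28
Total = 16 + 12 + 0 + 8 = 36
Accuracy = 28 / 36 = 7/9

7/9


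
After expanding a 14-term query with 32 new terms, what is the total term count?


Original terms: 14
Expansion terms: 32
Total = 14 + 32 = 46

46


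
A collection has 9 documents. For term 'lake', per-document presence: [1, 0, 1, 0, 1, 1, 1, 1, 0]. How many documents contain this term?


Checking each document for 'lake':
Doc 1: present
Doc 2: absent
Doc 3: present
Doc 4: absent
Doc 5: present
Doc 6: present
Doc 7: present
Doc 8: present
Doc 9: absent
df = sum of presences = 1 + 0 + 1 + 0 + 1 + 1 + 1 + 1 + 0 = 6

6


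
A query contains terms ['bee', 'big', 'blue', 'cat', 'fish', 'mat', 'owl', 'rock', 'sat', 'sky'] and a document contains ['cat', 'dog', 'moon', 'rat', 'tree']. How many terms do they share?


Query terms: ['bee', 'big', 'blue', 'cat', 'fish', 'mat', 'owl', 'rock', 'sat', 'sky']
Document terms: ['cat', 'dog', 'moon', 'rat', 'tree']
Common terms: ['cat']
Overlap count = 1

1


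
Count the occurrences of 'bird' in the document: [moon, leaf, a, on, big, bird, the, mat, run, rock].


Document has 10 words
Scanning for 'bird':
Found at positions: [5]
Count = 1

1


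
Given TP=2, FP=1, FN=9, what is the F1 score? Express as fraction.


F1 = 2 * P * R / (P + R)
P = TP/(TP+FP) = 2/3 = 2/3
R = TP/(TP+FN) = 2/11 = 2/11
2 * P * R = 2 * 2/3 * 2/11 = 8/33
P + R = 2/3 + 2/11 = 28/33
F1 = 8/33 / 28/33 = 2/7

2/7


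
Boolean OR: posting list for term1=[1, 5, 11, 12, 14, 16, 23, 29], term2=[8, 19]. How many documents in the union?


Boolean OR: find union of posting lists
term1 docs: [1, 5, 11, 12, 14, 16, 23, 29]
term2 docs: [8, 19]
Union: [1, 5, 8, 11, 12, 14, 16, 19, 23, 29]
|union| = 10

10


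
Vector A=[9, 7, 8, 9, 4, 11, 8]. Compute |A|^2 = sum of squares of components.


|A|^2 = sum of squared components
A[0]^2 = 9^2 = 81
A[1]^2 = 7^2 = 49
A[2]^2 = 8^2 = 64
A[3]^2 = 9^2 = 81
A[4]^2 = 4^2 = 16
A[5]^2 = 11^2 = 121
A[6]^2 = 8^2 = 64
Sum = 81 + 49 + 64 + 81 + 16 + 121 + 64 = 476

476


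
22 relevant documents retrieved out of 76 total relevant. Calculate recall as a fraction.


Recall = retrieved_relevant / total_relevant
= 22 / 76
= 22 / (22 + 54)
= 11/38

11/38


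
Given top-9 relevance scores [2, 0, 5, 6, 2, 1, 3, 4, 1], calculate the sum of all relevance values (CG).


Cumulative Gain = sum of relevance scores
Position 1: rel=2, running sum=2
Position 2: rel=0, running sum=2
Position 3: rel=5, running sum=7
Position 4: rel=6, running sum=13
Position 5: rel=2, running sum=15
Position 6: rel=1, running sum=16
Position 7: rel=3, running sum=19
Position 8: rel=4, running sum=23
Position 9: rel=1, running sum=24
CG = 24

24


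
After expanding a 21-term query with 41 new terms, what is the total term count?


Original terms: 21
Expansion terms: 41
Total = 21 + 41 = 62

62


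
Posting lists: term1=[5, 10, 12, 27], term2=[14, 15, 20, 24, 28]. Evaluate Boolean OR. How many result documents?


Boolean OR: find union of posting lists
term1 docs: [5, 10, 12, 27]
term2 docs: [14, 15, 20, 24, 28]
Union: [5, 10, 12, 14, 15, 20, 24, 27, 28]
|union| = 9

9


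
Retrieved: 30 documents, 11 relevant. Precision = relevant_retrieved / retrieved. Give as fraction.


Precision = relevant_retrieved / total_retrieved
= 11 / 30
= 11 / (11 + 19)
= 11/30

11/30


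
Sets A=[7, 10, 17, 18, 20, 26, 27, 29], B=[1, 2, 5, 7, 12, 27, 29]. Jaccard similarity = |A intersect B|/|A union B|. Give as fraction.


A intersect B = [7, 27, 29]
|A intersect B| = 3
A union B = [1, 2, 5, 7, 10, 12, 17, 18, 20, 26, 27, 29]
|A union B| = 12
Jaccard = 3/12 = 1/4

1/4


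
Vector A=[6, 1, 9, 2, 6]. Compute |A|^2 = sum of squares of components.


|A|^2 = sum of squared components
A[0]^2 = 6^2 = 36
A[1]^2 = 1^2 = 1
A[2]^2 = 9^2 = 81
A[3]^2 = 2^2 = 4
A[4]^2 = 6^2 = 36
Sum = 36 + 1 + 81 + 4 + 36 = 158

158


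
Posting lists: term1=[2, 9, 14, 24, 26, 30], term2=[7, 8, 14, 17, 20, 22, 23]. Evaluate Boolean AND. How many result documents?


Boolean AND: find intersection of posting lists
term1 docs: [2, 9, 14, 24, 26, 30]
term2 docs: [7, 8, 14, 17, 20, 22, 23]
Intersection: [14]
|intersection| = 1

1


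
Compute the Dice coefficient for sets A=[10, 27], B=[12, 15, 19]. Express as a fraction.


A intersect B = []
|A intersect B| = 0
|A| = 2, |B| = 3
Dice = 2*0 / (2+3)
= 0 / 5 = 0

0


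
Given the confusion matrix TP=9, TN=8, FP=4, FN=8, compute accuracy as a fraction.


Accuracy = (TP + TN) / (TP + TN + FP + FN)
TP + TN = 9 + 8 = 17
Total = 9 + 8 + 4 + 8 = 29
Accuracy = 17 / 29 = 17/29

17/29


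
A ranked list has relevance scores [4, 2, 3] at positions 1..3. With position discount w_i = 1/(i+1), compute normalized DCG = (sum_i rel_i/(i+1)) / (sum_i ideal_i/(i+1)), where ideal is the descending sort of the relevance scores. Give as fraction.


Position discount weights w_i = 1/(i+1) for i=1..3:
Weights = [1/2, 1/3, 1/4]
Actual relevance: [4, 2, 3]
DCG = 4/2 + 2/3 + 3/4 = 41/12
Ideal relevance (sorted desc): [4, 3, 2]
Ideal DCG = 4/2 + 3/3 + 2/4 = 7/2
nDCG = DCG / ideal_DCG = 41/12 / 7/2 = 41/42

41/42


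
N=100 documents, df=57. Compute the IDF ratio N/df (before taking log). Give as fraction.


IDF ratio = N / df
= 100 / 57
= 100/57

100/57


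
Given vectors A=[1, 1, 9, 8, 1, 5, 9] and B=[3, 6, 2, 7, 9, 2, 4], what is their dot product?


Dot product = sum of element-wise products
A[0]*B[0] = 1*3 = 3
A[1]*B[1] = 1*6 = 6
A[2]*B[2] = 9*2 = 18
A[3]*B[3] = 8*7 = 56
A[4]*B[4] = 1*9 = 9
A[5]*B[5] = 5*2 = 10
A[6]*B[6] = 9*4 = 36
Sum = 3 + 6 + 18 + 56 + 9 + 10 + 36 = 138

138


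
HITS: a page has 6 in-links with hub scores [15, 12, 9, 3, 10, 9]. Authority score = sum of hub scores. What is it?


Authority = sum of hub scores of in-linkers
In-link 1: hub score = 15
In-link 2: hub score = 12
In-link 3: hub score = 9
In-link 4: hub score = 3
In-link 5: hub score = 10
In-link 6: hub score = 9
Authority = 15 + 12 + 9 + 3 + 10 + 9 = 58

58


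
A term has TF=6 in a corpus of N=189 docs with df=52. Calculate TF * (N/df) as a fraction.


TF * (N/df)
= 6 * (189/52)
= 6 * 189/52
= 567/26

567/26


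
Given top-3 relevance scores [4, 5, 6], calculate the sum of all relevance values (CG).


Cumulative Gain = sum of relevance scores
Position 1: rel=4, running sum=4
Position 2: rel=5, running sum=9
Position 3: rel=6, running sum=15
CG = 15

15


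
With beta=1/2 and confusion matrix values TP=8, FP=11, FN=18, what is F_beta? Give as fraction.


P = TP/(TP+FP) = 8/19 = 8/19
R = TP/(TP+FN) = 8/26 = 4/13
beta^2 = 1/2^2 = 1/4
(1 + beta^2) = 5/4
Numerator = (1+beta^2)*P*R = 40/247
Denominator = beta^2*P + R = 2/19 + 4/13 = 102/247
F_beta = 20/51

20/51


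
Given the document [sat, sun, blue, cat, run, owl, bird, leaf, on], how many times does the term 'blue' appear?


Document has 9 words
Scanning for 'blue':
Found at positions: [2]
Count = 1

1


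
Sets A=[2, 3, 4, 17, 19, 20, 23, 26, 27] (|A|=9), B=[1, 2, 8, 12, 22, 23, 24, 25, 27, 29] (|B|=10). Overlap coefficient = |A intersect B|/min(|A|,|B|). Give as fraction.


A intersect B = [2, 23, 27]
|A intersect B| = 3
min(|A|, |B|) = min(9, 10) = 9
Overlap = 3 / 9 = 1/3

1/3


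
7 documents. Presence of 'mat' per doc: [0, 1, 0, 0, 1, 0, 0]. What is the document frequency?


Checking each document for 'mat':
Doc 1: absent
Doc 2: present
Doc 3: absent
Doc 4: absent
Doc 5: present
Doc 6: absent
Doc 7: absent
df = sum of presences = 0 + 1 + 0 + 0 + 1 + 0 + 0 = 2

2


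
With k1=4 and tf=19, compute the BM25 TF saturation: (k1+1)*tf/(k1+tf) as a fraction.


BM25 TF component = (k1+1)*tf / (k1+tf)
k1 = 4, tf = 19
Numerator = (4+1)*19 = 95
Denominator = 4 + 19 = 23
= 95/23 = 95/23

95/23


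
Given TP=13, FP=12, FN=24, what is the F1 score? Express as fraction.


F1 = 2 * P * R / (P + R)
P = TP/(TP+FP) = 13/25 = 13/25
R = TP/(TP+FN) = 13/37 = 13/37
2 * P * R = 2 * 13/25 * 13/37 = 338/925
P + R = 13/25 + 13/37 = 806/925
F1 = 338/925 / 806/925 = 13/31

13/31


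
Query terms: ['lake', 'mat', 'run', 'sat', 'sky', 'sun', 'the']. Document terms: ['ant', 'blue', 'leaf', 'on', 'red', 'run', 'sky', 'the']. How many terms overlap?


Query terms: ['lake', 'mat', 'run', 'sat', 'sky', 'sun', 'the']
Document terms: ['ant', 'blue', 'leaf', 'on', 'red', 'run', 'sky', 'the']
Common terms: ['run', 'sky', 'the']
Overlap count = 3

3


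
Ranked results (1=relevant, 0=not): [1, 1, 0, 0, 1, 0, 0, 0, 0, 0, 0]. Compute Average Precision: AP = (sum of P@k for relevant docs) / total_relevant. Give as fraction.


Computing P@k for each relevant position:
Position 1: relevant, P@1 = 1/1 = 1
Position 2: relevant, P@2 = 2/2 = 1
Position 3: not relevant
Position 4: not relevant
Position 5: relevant, P@5 = 3/5 = 3/5
Position 6: not relevant
Position 7: not relevant
Position 8: not relevant
Position 9: not relevant
Position 10: not relevant
Position 11: not relevant
Sum of P@k = 1 + 1 + 3/5 = 13/5
AP = 13/5 / 3 = 13/15

13/15


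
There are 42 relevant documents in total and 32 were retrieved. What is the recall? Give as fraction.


Recall = retrieved_relevant / total_relevant
= 32 / 42
= 32 / (32 + 10)
= 16/21

16/21


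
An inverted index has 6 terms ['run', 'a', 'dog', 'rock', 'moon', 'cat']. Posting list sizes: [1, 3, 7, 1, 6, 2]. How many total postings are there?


Summing posting list sizes:
'run': 1 postings
'a': 3 postings
'dog': 7 postings
'rock': 1 postings
'moon': 6 postings
'cat': 2 postings
Total = 1 + 3 + 7 + 1 + 6 + 2 = 20

20


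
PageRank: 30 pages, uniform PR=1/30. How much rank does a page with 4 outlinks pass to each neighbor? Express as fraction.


Initial PR = 1/30 = 1/30
Outlinks = 4
Contribution per link = PR / outlinks
= 1/30 / 4
= 1/120

1/120


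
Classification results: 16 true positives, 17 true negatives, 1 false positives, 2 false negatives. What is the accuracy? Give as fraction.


Accuracy = (TP + TN) / (TP + TN + FP + FN)
TP + TN = 16 + 17 = 33
Total = 16 + 17 + 1 + 2 = 36
Accuracy = 33 / 36 = 11/12

11/12


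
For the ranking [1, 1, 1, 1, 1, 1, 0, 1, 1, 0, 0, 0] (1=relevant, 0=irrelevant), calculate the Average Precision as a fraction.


Computing P@k for each relevant position:
Position 1: relevant, P@1 = 1/1 = 1
Position 2: relevant, P@2 = 2/2 = 1
Position 3: relevant, P@3 = 3/3 = 1
Position 4: relevant, P@4 = 4/4 = 1
Position 5: relevant, P@5 = 5/5 = 1
Position 6: relevant, P@6 = 6/6 = 1
Position 7: not relevant
Position 8: relevant, P@8 = 7/8 = 7/8
Position 9: relevant, P@9 = 8/9 = 8/9
Position 10: not relevant
Position 11: not relevant
Position 12: not relevant
Sum of P@k = 1 + 1 + 1 + 1 + 1 + 1 + 7/8 + 8/9 = 559/72
AP = 559/72 / 8 = 559/576

559/576


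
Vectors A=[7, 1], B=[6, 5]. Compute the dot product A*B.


Dot product = sum of element-wise products
A[0]*B[0] = 7*6 = 42
A[1]*B[1] = 1*5 = 5
Sum = 42 + 5 = 47

47


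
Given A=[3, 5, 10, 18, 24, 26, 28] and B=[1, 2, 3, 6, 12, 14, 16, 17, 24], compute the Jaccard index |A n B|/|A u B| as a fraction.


A intersect B = [3, 24]
|A intersect B| = 2
A union B = [1, 2, 3, 5, 6, 10, 12, 14, 16, 17, 18, 24, 26, 28]
|A union B| = 14
Jaccard = 2/14 = 1/7

1/7


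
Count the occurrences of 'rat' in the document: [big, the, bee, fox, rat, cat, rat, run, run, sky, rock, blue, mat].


Document has 13 words
Scanning for 'rat':
Found at positions: [4, 6]
Count = 2

2


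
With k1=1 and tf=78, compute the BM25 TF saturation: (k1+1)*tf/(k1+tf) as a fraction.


BM25 TF component = (k1+1)*tf / (k1+tf)
k1 = 1, tf = 78
Numerator = (1+1)*78 = 156
Denominator = 1 + 78 = 79
= 156/79 = 156/79

156/79


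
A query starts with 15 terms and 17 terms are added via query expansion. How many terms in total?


Original terms: 15
Expansion terms: 17
Total = 15 + 17 = 32

32


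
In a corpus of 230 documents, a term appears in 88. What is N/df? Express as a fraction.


IDF ratio = N / df
= 230 / 88
= 115/44

115/44


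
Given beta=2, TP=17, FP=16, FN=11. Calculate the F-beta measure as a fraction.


P = TP/(TP+FP) = 17/33 = 17/33
R = TP/(TP+FN) = 17/28 = 17/28
beta^2 = 2^2 = 4
(1 + beta^2) = 5
Numerator = (1+beta^2)*P*R = 1445/924
Denominator = beta^2*P + R = 68/33 + 17/28 = 2465/924
F_beta = 17/29

17/29


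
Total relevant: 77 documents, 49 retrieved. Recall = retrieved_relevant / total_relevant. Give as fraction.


Recall = retrieved_relevant / total_relevant
= 49 / 77
= 49 / (49 + 28)
= 7/11

7/11


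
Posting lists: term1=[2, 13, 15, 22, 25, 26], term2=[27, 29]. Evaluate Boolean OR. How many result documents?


Boolean OR: find union of posting lists
term1 docs: [2, 13, 15, 22, 25, 26]
term2 docs: [27, 29]
Union: [2, 13, 15, 22, 25, 26, 27, 29]
|union| = 8

8


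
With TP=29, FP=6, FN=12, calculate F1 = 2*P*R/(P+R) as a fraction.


F1 = 2 * P * R / (P + R)
P = TP/(TP+FP) = 29/35 = 29/35
R = TP/(TP+FN) = 29/41 = 29/41
2 * P * R = 2 * 29/35 * 29/41 = 1682/1435
P + R = 29/35 + 29/41 = 2204/1435
F1 = 1682/1435 / 2204/1435 = 29/38

29/38


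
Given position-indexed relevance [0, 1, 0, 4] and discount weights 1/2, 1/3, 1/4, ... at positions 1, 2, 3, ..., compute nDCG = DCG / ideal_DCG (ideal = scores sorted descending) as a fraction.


Position discount weights w_i = 1/(i+1) for i=1..4:
Weights = [1/2, 1/3, 1/4, 1/5]
Actual relevance: [0, 1, 0, 4]
DCG = 0/2 + 1/3 + 0/4 + 4/5 = 17/15
Ideal relevance (sorted desc): [4, 1, 0, 0]
Ideal DCG = 4/2 + 1/3 + 0/4 + 0/5 = 7/3
nDCG = DCG / ideal_DCG = 17/15 / 7/3 = 17/35

17/35
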